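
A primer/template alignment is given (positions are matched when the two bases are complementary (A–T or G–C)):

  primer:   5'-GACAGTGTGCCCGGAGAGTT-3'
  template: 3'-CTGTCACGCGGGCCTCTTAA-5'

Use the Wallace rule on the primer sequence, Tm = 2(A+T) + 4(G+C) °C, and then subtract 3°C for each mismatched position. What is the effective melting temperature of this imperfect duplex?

58°C

Primer base counts: A=4, T=4, G=8, C=4 → A+T=8, G+C=12
Perfect-match Tm = 2(8) + 4(12) = 16 + 48 = 64°C
Mismatches (positions where the bases are not complementary): 2 (at positions 8, 18)
Effective Tm = 64 − 2×3 = 64 − 6 = 58°C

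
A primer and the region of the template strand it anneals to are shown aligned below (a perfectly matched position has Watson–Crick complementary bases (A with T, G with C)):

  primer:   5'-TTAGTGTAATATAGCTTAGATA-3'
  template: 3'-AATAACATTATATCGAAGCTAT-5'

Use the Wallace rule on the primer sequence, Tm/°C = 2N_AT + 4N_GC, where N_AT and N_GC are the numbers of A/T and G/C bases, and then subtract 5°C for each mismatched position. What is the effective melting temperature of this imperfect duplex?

44°C

Primer base counts: A=8, T=9, G=4, C=1 → A+T=17, G+C=5
Perfect-match Tm = 2(17) + 4(5) = 34 + 20 = 54°C
Mismatches (positions where the bases are not complementary): 2 (at positions 4, 18)
Effective Tm = 54 − 2×5 = 54 − 10 = 44°C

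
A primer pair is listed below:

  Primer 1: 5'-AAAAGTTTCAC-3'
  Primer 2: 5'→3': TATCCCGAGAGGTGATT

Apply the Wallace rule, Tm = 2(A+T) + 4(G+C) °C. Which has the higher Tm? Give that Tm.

Primer 2, 50°C

Primer 1: A+T=8, G+C=3 → Tm = 2(8)+4(3) = 28°C
Primer 2: A+T=9, G+C=8 → Tm = 2(9)+4(8) = 50°C
28°C vs 50°C → primer 2 is higher.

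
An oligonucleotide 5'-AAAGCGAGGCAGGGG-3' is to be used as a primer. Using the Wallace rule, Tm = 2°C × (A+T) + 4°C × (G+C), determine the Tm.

Scanning the sequence gives A=5, G=8, C=2, T=0.
So N_AT = 5 and N_GC = 10.
Tm = 2(5) + 4(10) = 10 + 40 = 50°C

50°C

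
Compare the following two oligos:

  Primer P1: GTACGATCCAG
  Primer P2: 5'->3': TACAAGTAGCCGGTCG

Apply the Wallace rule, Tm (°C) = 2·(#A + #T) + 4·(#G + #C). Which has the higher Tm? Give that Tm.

Primer P1: A+T=5, G+C=6 → Tm = 2(5)+4(6) = 34°C
Primer P2: A+T=7, G+C=9 → Tm = 2(7)+4(9) = 50°C
34°C vs 50°C → primer P2 is higher.

Primer P2, 50°C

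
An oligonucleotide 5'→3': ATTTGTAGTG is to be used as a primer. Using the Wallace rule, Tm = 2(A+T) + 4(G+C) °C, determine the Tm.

26°C

Scanning the sequence gives T=5, C=0, G=3, A=2.
A+T = 7, G+C = 3
Tm = 2(7) + 4(3) = 14 + 12 = 26°C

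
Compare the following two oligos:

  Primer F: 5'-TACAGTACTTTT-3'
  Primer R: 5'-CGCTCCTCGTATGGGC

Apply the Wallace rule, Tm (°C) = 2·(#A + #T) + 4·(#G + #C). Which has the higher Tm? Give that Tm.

Primer R, 54°C

Primer F: A+T=9, G+C=3 → Tm = 2(9)+4(3) = 30°C
Primer R: A+T=5, G+C=11 → Tm = 2(5)+4(11) = 54°C
30°C vs 54°C → primer R is higher.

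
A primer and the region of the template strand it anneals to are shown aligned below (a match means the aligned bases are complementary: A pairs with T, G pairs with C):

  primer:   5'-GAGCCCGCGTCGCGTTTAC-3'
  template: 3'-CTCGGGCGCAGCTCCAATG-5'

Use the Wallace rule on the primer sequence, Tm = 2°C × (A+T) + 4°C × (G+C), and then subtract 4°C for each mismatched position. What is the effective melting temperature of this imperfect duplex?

Primer base counts: A=2, T=4, G=6, C=7 → A+T=6, G+C=13
Perfect-match Tm = 2(6) + 4(13) = 12 + 52 = 64°C
Mismatches (positions where the bases are not complementary): 2 (at positions 13, 15)
Effective Tm = 64 − 2×4 = 64 − 8 = 56°C

56°C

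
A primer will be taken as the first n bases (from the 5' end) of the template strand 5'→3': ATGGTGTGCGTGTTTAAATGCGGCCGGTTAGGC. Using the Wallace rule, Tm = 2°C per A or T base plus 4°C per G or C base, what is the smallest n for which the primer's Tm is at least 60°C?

First 20 bases: ATGGTGTGCGTGTTTAAATG → Tm = 56°C (< 60°C)
First 21 bases: ATGGTGTGCGTGTTTAAATGC → Tm = 60°C (≥ 60°C)
Since every base adds ≥2°C, Tm only increases with n, so the threshold is first crossed at n = 21.

n = 21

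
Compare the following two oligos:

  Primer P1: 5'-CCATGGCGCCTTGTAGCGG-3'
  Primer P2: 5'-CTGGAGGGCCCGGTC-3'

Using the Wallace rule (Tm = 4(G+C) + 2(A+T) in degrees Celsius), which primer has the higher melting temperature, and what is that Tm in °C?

Primer P1, 64°C

Primer P1: A+T=6, G+C=13 → Tm = 2(6)+4(13) = 64°C
Primer P2: A+T=3, G+C=12 → Tm = 2(3)+4(12) = 54°C
64°C vs 54°C → primer P1 is higher.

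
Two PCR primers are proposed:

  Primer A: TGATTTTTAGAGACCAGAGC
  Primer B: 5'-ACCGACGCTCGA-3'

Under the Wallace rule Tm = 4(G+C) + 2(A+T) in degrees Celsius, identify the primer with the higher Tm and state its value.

Primer A, 56°C

Primer A: A+T=12, G+C=8 → Tm = 2(12)+4(8) = 56°C
Primer B: A+T=4, G+C=8 → Tm = 2(4)+4(8) = 40°C
56°C vs 40°C → primer A is higher.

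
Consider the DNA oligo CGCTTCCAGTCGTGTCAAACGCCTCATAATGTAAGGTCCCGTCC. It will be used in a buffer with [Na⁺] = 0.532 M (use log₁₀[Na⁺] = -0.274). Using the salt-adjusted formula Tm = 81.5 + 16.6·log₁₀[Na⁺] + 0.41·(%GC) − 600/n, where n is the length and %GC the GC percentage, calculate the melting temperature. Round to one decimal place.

85.7°C

Length n = 44. Base counts: T=11, A=9, G=9, C=15
G+C = 24, so %GC = 24/44 × 100 = 54.545%
Salt term: 16.6 × (-0.274) = -4.548
GC term: 0.41 × 54.545 = 22.363; length term: −600/44 = −13.636
Tm = 81.5 + (-4.548) + 22.363 − 13.636 = 85.679 → 85.7°C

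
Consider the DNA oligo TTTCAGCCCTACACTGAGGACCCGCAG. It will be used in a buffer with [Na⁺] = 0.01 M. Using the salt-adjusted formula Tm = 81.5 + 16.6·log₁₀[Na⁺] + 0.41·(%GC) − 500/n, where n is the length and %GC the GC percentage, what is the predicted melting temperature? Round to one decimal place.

Length n = 27. Scanning the sequence gives T=5, A=6, C=10, G=6.
G+C = 16, so %GC = 16/27 × 100 = 59.259%
Salt term: 16.6 × (-2) = -33.2
GC term: 0.41 × 59.259 = 24.296; length term: −500/27 = −18.519
Tm = 81.5 + (-33.2) + 24.296 − 18.519 = 54.077 → 54.1°C

54.1°C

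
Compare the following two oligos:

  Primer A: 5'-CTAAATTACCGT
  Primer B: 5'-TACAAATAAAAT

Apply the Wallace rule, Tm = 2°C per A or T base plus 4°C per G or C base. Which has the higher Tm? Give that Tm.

Primer A, 32°C

Primer A: A+T=8, G+C=4 → Tm = 2(8)+4(4) = 32°C
Primer B: A+T=11, G+C=1 → Tm = 2(11)+4(1) = 26°C
32°C vs 26°C → primer A is higher.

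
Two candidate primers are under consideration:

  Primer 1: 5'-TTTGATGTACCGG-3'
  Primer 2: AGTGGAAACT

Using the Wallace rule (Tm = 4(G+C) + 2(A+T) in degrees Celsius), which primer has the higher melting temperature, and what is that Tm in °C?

Primer 1: A+T=7, G+C=6 → Tm = 2(7)+4(6) = 38°C
Primer 2: A+T=6, G+C=4 → Tm = 2(6)+4(4) = 28°C
38°C vs 28°C → primer 1 is higher.

Primer 1, 38°C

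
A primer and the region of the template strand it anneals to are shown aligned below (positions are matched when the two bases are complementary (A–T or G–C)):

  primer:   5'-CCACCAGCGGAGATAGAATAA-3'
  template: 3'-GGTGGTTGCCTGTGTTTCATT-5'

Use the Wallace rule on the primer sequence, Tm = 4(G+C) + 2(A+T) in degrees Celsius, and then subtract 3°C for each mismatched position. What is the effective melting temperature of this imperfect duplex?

47°C

Primer base counts: A=9, T=2, G=5, C=5 → A+T=11, G+C=10
Perfect-match Tm = 2(11) + 4(10) = 22 + 40 = 62°C
Mismatches (positions where the bases are not complementary): 5 (at positions 7, 12, 14, 16, 18)
Effective Tm = 62 − 5×3 = 62 − 15 = 47°C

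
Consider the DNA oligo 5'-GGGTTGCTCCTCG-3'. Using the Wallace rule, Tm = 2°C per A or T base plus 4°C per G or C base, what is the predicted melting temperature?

T=4, A=0, C=4, G=5
AT pairs contribute 4, GC pairs contribute 9.
Tm = 2×4 + 4×9 = 44°C

44°C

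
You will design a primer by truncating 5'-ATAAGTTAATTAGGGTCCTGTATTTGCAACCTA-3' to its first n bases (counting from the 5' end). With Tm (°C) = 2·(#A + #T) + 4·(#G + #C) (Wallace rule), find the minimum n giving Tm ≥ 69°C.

n = 27

First 26 bases: ATAAGTTAATTAGGGTCCTGTATTTG → Tm = 68°C (< 69°C)
First 27 bases: ATAAGTTAATTAGGGTCCTGTATTTGC → Tm = 72°C (≥ 69°C)
Since every base adds ≥2°C, Tm only increases with n, so the threshold is first crossed at n = 27.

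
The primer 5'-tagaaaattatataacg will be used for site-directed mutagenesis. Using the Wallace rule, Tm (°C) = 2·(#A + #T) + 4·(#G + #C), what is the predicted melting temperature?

T=5, C=1, G=2, A=9
A+T = 14, G+C = 3
Tm = 2×14 + 4×3 = 40°C

40°C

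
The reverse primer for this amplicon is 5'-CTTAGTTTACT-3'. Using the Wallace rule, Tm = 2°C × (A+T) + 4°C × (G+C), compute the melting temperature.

28°C

Scanning the sequence gives C=2, A=2, T=6, G=1.
A+T = 8, G+C = 3
Tm = 2×8 + 4×3 = 28°C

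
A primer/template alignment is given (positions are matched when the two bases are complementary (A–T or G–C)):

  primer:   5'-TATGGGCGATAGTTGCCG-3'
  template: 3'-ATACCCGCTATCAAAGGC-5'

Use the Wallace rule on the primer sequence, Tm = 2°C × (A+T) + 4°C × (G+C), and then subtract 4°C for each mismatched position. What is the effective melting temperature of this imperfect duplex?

Primer base counts: A=3, T=5, G=7, C=3 → A+T=8, G+C=10
Perfect-match Tm = 2(8) + 4(10) = 16 + 40 = 56°C
Mismatches (positions where the bases are not complementary): 1 (at position 15)
Effective Tm = 56 − 1×4 = 56 − 4 = 52°C

52°C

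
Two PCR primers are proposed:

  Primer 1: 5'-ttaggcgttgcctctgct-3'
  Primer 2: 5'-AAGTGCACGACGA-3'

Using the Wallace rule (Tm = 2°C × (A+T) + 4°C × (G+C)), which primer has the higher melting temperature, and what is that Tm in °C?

Primer 1: A+T=8, G+C=10 → Tm = 2(8)+4(10) = 56°C
Primer 2: A+T=6, G+C=7 → Tm = 2(6)+4(7) = 40°C
56°C vs 40°C → primer 1 is higher.

Primer 1, 56°C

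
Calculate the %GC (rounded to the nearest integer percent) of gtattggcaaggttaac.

Counting bases: A=5, C=2, G=5, T=5
G+C = 5 + 2 = 7 out of 17 bases
%GC = 7/17 × 100 = 41.18% ≈ 41%

41%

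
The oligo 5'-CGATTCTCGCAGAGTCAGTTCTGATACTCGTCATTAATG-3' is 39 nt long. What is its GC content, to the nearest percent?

44%

Counting bases: A=9, G=8, T=13, C=9
G+C = 8 + 9 = 17 out of 39 bases
%GC = 17/39 × 100 = 43.59% ≈ 44%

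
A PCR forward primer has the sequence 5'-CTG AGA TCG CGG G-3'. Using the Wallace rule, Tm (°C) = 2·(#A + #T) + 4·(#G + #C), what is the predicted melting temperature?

Counting bases: C=3, A=2, T=2, G=6
A+T = 4, G+C = 9
Tm = 2×4 + 4×9 = 44°C

44°C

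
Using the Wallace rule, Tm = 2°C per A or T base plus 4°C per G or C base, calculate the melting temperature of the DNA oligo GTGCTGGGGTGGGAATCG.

Scanning the sequence gives A=2, C=2, G=10, T=4.
So N_AT = 6 and N_GC = 12.
Tm = 2×6 + 4×12 = 60°C

60°C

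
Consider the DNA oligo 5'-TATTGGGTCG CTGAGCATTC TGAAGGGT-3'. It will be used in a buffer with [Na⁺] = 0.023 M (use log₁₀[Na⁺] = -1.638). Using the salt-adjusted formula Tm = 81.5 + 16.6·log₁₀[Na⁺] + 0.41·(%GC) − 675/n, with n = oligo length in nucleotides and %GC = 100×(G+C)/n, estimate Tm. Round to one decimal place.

Length n = 28. Base counts: T=9, A=5, C=4, G=10
G+C = 14, so %GC = 14/28 × 100 = 50%
Salt term: 16.6 × (-1.638) = -27.191
GC term: 0.41 × 50 = 20.5; length term: −675/28 = −24.107
Tm = 81.5 + (-27.191) + 20.5 − 24.107 = 50.702 → 50.7°C

50.7°C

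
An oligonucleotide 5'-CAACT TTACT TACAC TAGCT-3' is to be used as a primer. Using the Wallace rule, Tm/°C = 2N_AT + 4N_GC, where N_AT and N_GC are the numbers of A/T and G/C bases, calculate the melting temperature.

54°C

Counting bases: G=1, C=6, A=6, T=7
A+T = 13, G+C = 7
Tm = 2×13 + 4×7 = 54°C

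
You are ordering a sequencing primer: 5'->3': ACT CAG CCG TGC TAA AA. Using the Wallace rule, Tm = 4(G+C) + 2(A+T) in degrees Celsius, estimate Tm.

Counting bases: G=3, A=6, C=5, T=3
AT pairs contribute 9, GC pairs contribute 8.
Tm = 2(9) + 4(8) = 18 + 32 = 50°C

50°C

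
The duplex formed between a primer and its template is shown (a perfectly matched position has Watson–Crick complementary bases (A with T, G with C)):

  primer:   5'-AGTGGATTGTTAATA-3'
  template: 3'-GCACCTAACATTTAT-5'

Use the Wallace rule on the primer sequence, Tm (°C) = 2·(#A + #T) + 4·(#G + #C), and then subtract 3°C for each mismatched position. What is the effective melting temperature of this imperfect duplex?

32°C

Primer base counts: A=5, T=6, G=4, C=0 → A+T=11, G+C=4
Perfect-match Tm = 2(11) + 4(4) = 22 + 16 = 38°C
Mismatches (positions where the bases are not complementary): 2 (at positions 1, 11)
Effective Tm = 38 − 2×3 = 38 − 6 = 32°C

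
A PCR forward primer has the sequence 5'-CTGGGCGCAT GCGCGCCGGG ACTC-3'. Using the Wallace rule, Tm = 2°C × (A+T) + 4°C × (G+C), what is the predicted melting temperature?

86°C

Counting bases: T=3, C=9, G=10, A=2
A+T = 5, G+C = 19
Tm = 2×5 + 4×19 = 86°C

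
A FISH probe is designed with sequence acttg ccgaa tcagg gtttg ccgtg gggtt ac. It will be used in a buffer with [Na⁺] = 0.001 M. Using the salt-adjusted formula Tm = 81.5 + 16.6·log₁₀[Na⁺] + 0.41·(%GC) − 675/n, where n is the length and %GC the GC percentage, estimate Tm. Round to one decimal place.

Length n = 32. T=9, G=11, C=7, A=5
G+C = 18, so %GC = 18/32 × 100 = 56.25%
Salt term: 16.6 × (-3) = -49.8
GC term: 0.41 × 56.25 = 23.062; length term: −675/32 = −21.094
Tm = 81.5 + (-49.8) + 23.062 − 21.094 = 33.668 → 33.7°C

33.7°C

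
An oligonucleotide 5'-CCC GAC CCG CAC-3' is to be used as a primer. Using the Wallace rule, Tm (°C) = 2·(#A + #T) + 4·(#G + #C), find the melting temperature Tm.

Scanning the sequence gives A=2, G=2, C=8, T=0.
A+T = 2, G+C = 10
Tm = 2×2 + 4×10 = 44°C

44°C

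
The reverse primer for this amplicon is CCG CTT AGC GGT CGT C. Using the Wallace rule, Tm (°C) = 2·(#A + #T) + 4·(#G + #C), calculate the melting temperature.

54°C

G=5, C=6, A=1, T=4
A+T = 5, G+C = 11
Tm = 4·11 + 2·5 = 44 + 10 = 54°C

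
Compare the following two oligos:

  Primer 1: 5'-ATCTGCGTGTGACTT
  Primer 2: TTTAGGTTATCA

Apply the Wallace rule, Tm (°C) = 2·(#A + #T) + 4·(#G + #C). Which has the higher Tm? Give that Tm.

Primer 1: A+T=8, G+C=7 → Tm = 2(8)+4(7) = 44°C
Primer 2: A+T=9, G+C=3 → Tm = 2(9)+4(3) = 30°C
44°C vs 30°C → primer 1 is higher.

Primer 1, 44°C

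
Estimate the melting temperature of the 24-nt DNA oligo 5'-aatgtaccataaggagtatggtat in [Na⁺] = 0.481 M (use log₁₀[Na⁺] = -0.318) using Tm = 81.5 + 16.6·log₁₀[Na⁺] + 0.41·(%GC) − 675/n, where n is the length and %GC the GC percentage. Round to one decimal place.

61.8°C

Length n = 24. Counting bases: T=7, C=2, G=6, A=9
G+C = 8, so %GC = 8/24 × 100 = 33.333%
Salt term: 16.6 × (-0.318) = -5.279
GC term: 0.41 × 33.333 = 13.667; length term: −675/24 = −28.125
Tm = 81.5 + (-5.279) + 13.667 − 28.125 = 61.763 → 61.8°C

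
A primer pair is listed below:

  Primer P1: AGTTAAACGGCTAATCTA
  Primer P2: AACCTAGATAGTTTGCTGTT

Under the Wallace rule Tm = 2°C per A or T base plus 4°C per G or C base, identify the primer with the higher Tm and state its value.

Primer P1: A+T=12, G+C=6 → Tm = 2(12)+4(6) = 48°C
Primer P2: A+T=13, G+C=7 → Tm = 2(13)+4(7) = 54°C
48°C vs 54°C → primer P2 is higher.

Primer P2, 54°C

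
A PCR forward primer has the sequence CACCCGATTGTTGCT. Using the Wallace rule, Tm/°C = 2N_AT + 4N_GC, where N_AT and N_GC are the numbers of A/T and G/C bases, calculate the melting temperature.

46°C

Scanning the sequence gives G=3, C=5, A=2, T=5.
So N_AT = 7 and N_GC = 8.
Tm = 4·8 + 2·7 = 32 + 14 = 46°C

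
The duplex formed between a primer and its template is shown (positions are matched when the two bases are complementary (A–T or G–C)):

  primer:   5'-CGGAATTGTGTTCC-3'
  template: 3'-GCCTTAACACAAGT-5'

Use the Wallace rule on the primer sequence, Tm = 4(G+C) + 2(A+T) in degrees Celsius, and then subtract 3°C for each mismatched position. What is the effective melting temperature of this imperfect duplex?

Primer base counts: A=2, T=5, G=4, C=3 → A+T=7, G+C=7
Perfect-match Tm = 2(7) + 4(7) = 14 + 28 = 42°C
Mismatches (positions where the bases are not complementary): 1 (at position 14)
Effective Tm = 42 − 1×3 = 42 − 3 = 39°C

39°C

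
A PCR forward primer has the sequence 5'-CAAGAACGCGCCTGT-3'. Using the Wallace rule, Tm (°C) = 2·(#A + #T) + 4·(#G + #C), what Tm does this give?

48°C

Counting bases: C=5, T=2, A=4, G=4
So N_AT = 6 and N_GC = 9.
Tm = 2(6) + 4(9) = 12 + 36 = 48°C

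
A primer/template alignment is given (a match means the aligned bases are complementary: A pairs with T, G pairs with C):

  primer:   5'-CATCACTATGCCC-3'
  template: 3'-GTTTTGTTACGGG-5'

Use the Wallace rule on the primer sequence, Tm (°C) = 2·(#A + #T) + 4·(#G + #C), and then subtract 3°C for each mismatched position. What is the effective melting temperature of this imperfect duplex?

Primer base counts: A=3, T=3, G=1, C=6 → A+T=6, G+C=7
Perfect-match Tm = 2(6) + 4(7) = 12 + 28 = 40°C
Mismatches (positions where the bases are not complementary): 3 (at positions 3, 4, 7)
Effective Tm = 40 − 3×3 = 40 − 9 = 31°C

31°C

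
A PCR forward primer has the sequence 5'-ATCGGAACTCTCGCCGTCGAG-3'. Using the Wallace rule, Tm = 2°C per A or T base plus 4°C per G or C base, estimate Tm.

68°C

Scanning the sequence gives T=4, G=6, A=4, C=7.
AT pairs contribute 8, GC pairs contribute 13.
Tm = 2×8 + 4×13 = 68°C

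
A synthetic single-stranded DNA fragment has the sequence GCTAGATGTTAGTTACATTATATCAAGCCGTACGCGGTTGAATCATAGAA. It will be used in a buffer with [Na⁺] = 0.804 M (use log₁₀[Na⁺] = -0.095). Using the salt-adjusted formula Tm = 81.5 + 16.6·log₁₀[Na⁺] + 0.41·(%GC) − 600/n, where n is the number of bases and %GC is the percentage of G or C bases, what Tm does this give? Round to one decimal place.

Length n = 50. Scanning the sequence gives T=15, A=16, G=11, C=8.
G+C = 19, so %GC = 19/50 × 100 = 38%
Salt term: 16.6 × (-0.095) = -1.577
GC term: 0.41 × 38 = 15.58; length term: −600/50 = −12
Tm = 81.5 + (-1.577) + 15.58 − 12 = 83.503 → 83.5°C

83.5°C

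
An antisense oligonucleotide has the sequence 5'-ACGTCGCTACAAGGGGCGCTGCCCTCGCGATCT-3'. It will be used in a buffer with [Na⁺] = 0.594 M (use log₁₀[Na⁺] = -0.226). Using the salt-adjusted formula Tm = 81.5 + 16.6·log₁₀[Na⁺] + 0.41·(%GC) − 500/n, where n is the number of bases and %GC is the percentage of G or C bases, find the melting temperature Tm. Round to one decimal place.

Length n = 33. Scanning the sequence gives G=10, A=5, C=12, T=6.
G+C = 22, so %GC = 22/33 × 100 = 66.667%
Salt term: 16.6 × (-0.226) = -3.752
GC term: 0.41 × 66.667 = 27.333; length term: −500/33 = −15.152
Tm = 81.5 + (-3.752) + 27.333 − 15.152 = 89.929 → 89.9°C

89.9°C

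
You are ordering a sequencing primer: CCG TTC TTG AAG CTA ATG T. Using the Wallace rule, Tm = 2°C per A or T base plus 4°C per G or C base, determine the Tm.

Scanning the sequence gives A=4, T=7, G=4, C=4.
A+T = 11, G+C = 8
Tm = 4·8 + 2·11 = 32 + 22 = 54°C

54°C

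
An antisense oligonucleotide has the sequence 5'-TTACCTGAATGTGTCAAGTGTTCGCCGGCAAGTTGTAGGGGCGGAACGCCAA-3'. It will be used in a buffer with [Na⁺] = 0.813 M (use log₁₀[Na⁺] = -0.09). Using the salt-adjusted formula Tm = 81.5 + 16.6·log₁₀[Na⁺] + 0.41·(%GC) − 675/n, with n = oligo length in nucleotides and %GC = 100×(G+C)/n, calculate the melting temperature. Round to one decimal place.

89.1°C

Length n = 52. G=17, A=12, C=11, T=12
G+C = 28, so %GC = 28/52 × 100 = 53.846%
Salt term: 16.6 × (-0.09) = -1.494
GC term: 0.41 × 53.846 = 22.077; length term: −675/52 = −12.981
Tm = 81.5 + (-1.494) + 22.077 − 12.981 = 89.102 → 89.1°C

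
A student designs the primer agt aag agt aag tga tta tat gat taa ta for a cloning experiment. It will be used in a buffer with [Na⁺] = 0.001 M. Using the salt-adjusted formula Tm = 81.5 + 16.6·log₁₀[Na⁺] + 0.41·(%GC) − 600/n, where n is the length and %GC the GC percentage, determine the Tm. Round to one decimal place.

19.5°C

Length n = 29. A=13, G=6, C=0, T=10
G+C = 6, so %GC = 6/29 × 100 = 20.69%
Salt term: 16.6 × (-3) = -49.8
GC term: 0.41 × 20.69 = 8.483; length term: −600/29 = −20.69
Tm = 81.5 + (-49.8) + 8.483 − 20.69 = 19.493 → 19.5°C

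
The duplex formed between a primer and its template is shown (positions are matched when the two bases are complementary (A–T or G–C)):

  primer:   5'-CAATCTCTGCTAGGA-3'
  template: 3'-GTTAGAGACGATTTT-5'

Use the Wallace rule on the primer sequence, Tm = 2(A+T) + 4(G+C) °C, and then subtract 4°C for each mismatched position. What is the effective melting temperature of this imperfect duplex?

36°C

Primer base counts: A=4, T=4, G=3, C=4 → A+T=8, G+C=7
Perfect-match Tm = 2(8) + 4(7) = 16 + 28 = 44°C
Mismatches (positions where the bases are not complementary): 2 (at positions 13, 14)
Effective Tm = 44 − 2×4 = 44 − 8 = 36°C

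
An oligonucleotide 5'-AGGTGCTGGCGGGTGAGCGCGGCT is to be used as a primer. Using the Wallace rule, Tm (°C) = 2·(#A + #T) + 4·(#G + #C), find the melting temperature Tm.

C=5, A=2, T=4, G=13
AT pairs contribute 6, GC pairs contribute 18.
Tm = 2×6 + 4×18 = 84°C

84°C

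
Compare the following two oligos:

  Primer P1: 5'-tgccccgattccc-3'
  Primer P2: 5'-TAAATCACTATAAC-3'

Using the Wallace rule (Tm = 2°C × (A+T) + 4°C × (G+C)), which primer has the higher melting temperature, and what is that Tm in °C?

Primer P1: A+T=4, G+C=9 → Tm = 2(4)+4(9) = 44°C
Primer P2: A+T=11, G+C=3 → Tm = 2(11)+4(3) = 34°C
44°C vs 34°C → primer P1 is higher.

Primer P1, 44°C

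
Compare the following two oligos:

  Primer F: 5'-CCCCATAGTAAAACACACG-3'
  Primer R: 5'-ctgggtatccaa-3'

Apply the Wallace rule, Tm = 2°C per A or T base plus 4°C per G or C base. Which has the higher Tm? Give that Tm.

Primer F: A+T=10, G+C=9 → Tm = 2(10)+4(9) = 56°C
Primer R: A+T=6, G+C=6 → Tm = 2(6)+4(6) = 36°C
56°C vs 36°C → primer F is higher.

Primer F, 56°C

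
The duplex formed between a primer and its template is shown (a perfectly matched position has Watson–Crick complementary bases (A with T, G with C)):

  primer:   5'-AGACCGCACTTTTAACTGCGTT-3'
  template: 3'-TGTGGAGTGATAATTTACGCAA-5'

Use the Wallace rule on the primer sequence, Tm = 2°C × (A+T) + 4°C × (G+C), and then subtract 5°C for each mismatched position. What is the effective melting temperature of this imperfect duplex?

Primer base counts: A=5, T=7, G=4, C=6 → A+T=12, G+C=10
Perfect-match Tm = 2(12) + 4(10) = 24 + 40 = 64°C
Mismatches (positions where the bases are not complementary): 4 (at positions 2, 6, 11, 16)
Effective Tm = 64 − 4×5 = 64 − 20 = 44°C

44°C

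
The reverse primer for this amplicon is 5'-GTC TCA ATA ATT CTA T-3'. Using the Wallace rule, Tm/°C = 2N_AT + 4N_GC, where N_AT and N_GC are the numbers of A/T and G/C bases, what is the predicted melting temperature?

Counting bases: A=5, G=1, T=7, C=3
So N_AT = 12 and N_GC = 4.
Tm = 4·4 + 2·12 = 16 + 24 = 40°C

40°C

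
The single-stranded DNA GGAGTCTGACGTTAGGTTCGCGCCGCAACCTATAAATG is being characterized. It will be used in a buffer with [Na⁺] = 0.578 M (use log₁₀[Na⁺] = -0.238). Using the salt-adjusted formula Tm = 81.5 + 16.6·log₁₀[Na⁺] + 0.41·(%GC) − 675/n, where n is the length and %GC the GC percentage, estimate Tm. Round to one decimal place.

Length n = 38. Scanning the sequence gives A=9, T=9, C=9, G=11.
G+C = 20, so %GC = 20/38 × 100 = 52.632%
Salt term: 16.6 × (-0.238) = -3.951
GC term: 0.41 × 52.632 = 21.579; length term: −675/38 = −17.763
Tm = 81.5 + (-3.951) + 21.579 − 17.763 = 81.365 → 81.4°C

81.4°C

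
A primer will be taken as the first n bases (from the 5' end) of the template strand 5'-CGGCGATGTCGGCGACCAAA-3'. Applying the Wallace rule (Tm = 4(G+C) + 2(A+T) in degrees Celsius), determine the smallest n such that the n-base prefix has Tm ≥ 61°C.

n = 18

First 17 bases: CGGCGATGTCGGCGACC → Tm = 60°C (< 61°C)
First 18 bases: CGGCGATGTCGGCGACCA → Tm = 62°C (≥ 61°C)
Each additional base adds 2°C (A/T) or 4°C (G/C), so Tm is non-decreasing in n; n = 18 is the first length to reach 61°C.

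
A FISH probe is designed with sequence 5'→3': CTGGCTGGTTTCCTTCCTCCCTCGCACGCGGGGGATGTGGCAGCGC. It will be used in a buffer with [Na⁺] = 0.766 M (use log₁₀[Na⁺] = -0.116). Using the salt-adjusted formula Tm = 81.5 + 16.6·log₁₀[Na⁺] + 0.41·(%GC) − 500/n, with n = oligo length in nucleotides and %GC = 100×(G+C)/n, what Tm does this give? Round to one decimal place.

Length n = 46. Counting bases: G=16, C=16, A=3, T=11
G+C = 32, so %GC = 32/46 × 100 = 69.565%
Salt term: 16.6 × (-0.116) = -1.926
GC term: 0.41 × 69.565 = 28.522; length term: −500/46 = −10.87
Tm = 81.5 + (-1.926) + 28.522 − 10.87 = 97.226 → 97.2°C

97.2°C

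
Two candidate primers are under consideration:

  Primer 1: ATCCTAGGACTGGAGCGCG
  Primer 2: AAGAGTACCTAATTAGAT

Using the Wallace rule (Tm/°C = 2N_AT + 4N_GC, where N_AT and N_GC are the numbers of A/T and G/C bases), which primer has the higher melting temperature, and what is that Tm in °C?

Primer 1, 62°C

Primer 1: A+T=7, G+C=12 → Tm = 2(7)+4(12) = 62°C
Primer 2: A+T=13, G+C=5 → Tm = 2(13)+4(5) = 46°C
62°C vs 46°C → primer 1 is higher.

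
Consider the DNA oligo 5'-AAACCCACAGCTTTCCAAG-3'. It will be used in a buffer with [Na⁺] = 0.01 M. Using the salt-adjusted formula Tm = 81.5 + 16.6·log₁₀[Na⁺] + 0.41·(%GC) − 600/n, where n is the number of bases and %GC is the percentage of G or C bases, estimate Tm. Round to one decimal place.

Length n = 19. Counting bases: A=7, C=7, T=3, G=2
G+C = 9, so %GC = 9/19 × 100 = 47.368%
Salt term: 16.6 × (-2) = -33.2
GC term: 0.41 × 47.368 = 19.421; length term: −600/19 = −31.579
Tm = 81.5 + (-33.2) + 19.421 − 31.579 = 36.142 → 36.1°C

36.1°C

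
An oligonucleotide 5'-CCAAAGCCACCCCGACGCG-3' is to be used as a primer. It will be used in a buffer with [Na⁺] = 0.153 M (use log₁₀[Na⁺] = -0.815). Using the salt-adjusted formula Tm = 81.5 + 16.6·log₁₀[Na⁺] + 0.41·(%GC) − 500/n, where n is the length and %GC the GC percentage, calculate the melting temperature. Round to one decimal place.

Length n = 19. Scanning the sequence gives G=4, A=5, T=0, C=10.
G+C = 14, so %GC = 14/19 × 100 = 73.684%
Salt term: 16.6 × (-0.815) = -13.529
GC term: 0.41 × 73.684 = 30.21; length term: −500/19 = −26.316
Tm = 81.5 + (-13.529) + 30.21 − 26.316 = 71.865 → 71.9°C

71.9°C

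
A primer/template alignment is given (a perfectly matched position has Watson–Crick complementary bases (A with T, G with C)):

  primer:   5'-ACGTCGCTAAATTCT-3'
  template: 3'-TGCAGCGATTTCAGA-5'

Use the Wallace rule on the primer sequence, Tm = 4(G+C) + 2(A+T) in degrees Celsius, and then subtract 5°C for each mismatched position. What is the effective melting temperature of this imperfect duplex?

Primer base counts: A=4, T=5, G=2, C=4 → A+T=9, G+C=6
Perfect-match Tm = 2(9) + 4(6) = 18 + 24 = 42°C
Mismatches (positions where the bases are not complementary): 1 (at position 12)
Effective Tm = 42 − 1×5 = 42 − 5 = 37°C

37°C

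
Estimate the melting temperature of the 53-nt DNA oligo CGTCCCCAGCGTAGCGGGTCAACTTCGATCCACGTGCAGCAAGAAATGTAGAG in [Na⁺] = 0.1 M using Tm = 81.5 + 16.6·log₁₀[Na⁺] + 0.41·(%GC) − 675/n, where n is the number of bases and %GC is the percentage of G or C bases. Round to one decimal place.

75.4°C

Length n = 53. Scanning the sequence gives G=15, T=9, A=14, C=15.
G+C = 30, so %GC = 30/53 × 100 = 56.604%
Salt term: 16.6 × (-1) = -16.6
GC term: 0.41 × 56.604 = 23.208; length term: −675/53 = −12.736
Tm = 81.5 + (-16.6) + 23.208 − 12.736 = 75.372 → 75.4°C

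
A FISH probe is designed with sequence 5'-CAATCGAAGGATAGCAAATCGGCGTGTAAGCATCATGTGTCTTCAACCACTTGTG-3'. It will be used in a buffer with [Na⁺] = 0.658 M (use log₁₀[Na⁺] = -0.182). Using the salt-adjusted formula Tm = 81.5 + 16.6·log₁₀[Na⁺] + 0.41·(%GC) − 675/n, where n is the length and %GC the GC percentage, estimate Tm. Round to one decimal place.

Length n = 55. Counting bases: G=13, A=16, T=14, C=12
G+C = 25, so %GC = 25/55 × 100 = 45.455%
Salt term: 16.6 × (-0.182) = -3.021
GC term: 0.41 × 45.455 = 18.637; length term: −675/55 = −12.273
Tm = 81.5 + (-3.021) + 18.637 − 12.273 = 84.843 → 84.8°C

84.8°C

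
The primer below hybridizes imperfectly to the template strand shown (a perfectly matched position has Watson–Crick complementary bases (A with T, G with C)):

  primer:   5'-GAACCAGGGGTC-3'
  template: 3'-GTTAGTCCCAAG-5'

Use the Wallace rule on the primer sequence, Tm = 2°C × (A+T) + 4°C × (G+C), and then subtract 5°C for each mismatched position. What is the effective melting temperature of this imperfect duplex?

25°C

Primer base counts: A=3, T=1, G=5, C=3 → A+T=4, G+C=8
Perfect-match Tm = 2(4) + 4(8) = 8 + 32 = 40°C
Mismatches (positions where the bases are not complementary): 3 (at positions 1, 4, 10)
Effective Tm = 40 − 3×5 = 40 − 15 = 25°C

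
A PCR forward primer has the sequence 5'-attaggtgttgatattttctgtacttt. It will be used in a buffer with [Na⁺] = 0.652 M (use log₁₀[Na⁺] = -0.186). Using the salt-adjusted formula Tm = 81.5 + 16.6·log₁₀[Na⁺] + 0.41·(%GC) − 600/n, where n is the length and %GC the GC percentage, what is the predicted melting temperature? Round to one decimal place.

Length n = 27. Scanning the sequence gives G=5, T=15, A=5, C=2.
G+C = 7, so %GC = 7/27 × 100 = 25.926%
Salt term: 16.6 × (-0.186) = -3.088
GC term: 0.41 × 25.926 = 10.63; length term: −600/27 = −22.222
Tm = 81.5 + (-3.088) + 10.63 − 22.222 = 66.82 → 66.8°C

66.8°C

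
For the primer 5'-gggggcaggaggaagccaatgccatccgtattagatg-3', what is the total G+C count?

Base counts: C=7, G=14, T=6, A=10
Total G or C: 14 + 7 = 21

21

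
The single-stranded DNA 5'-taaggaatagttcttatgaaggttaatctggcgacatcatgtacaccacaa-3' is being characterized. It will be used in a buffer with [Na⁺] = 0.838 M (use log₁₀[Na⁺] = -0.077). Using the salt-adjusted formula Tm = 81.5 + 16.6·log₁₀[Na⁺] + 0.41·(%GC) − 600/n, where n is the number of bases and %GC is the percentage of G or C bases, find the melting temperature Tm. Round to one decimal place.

83.7°C

Length n = 51. Scanning the sequence gives G=10, A=18, C=9, T=14.
G+C = 19, so %GC = 19/51 × 100 = 37.255%
Salt term: 16.6 × (-0.077) = -1.278
GC term: 0.41 × 37.255 = 15.275; length term: −600/51 = −11.765
Tm = 81.5 + (-1.278) + 15.275 − 11.765 = 83.732 → 83.7°C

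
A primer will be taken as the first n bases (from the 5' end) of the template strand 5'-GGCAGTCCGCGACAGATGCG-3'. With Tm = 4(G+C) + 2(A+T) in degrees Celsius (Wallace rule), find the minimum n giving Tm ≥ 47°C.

First 13 bases: GGCAGTCCGCGAC → Tm = 46°C (< 47°C)
First 14 bases: GGCAGTCCGCGACA → Tm = 48°C (≥ 47°C)
Since every base adds ≥2°C, Tm only increases with n, so the threshold is first crossed at n = 14.

n = 14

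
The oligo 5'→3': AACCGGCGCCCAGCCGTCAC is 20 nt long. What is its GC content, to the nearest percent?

Base counts: C=10, T=1, A=4, G=5
G+C = 5 + 10 = 15 out of 20 bases
%GC = 15/20 × 100 = 75% ≈ 75%

75%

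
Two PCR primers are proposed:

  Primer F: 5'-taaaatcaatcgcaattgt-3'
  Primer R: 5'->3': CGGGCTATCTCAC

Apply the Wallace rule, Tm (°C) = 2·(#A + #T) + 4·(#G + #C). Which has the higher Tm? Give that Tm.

Primer F: A+T=14, G+C=5 → Tm = 2(14)+4(5) = 48°C
Primer R: A+T=5, G+C=8 → Tm = 2(5)+4(8) = 42°C
48°C vs 42°C → primer F is higher.

Primer F, 48°C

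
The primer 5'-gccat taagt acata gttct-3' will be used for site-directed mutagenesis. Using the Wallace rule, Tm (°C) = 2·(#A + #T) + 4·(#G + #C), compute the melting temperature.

54°C

Base counts: A=6, G=3, T=7, C=4
AT pairs contribute 13, GC pairs contribute 7.
Tm = 2(13) + 4(7) = 26 + 28 = 54°C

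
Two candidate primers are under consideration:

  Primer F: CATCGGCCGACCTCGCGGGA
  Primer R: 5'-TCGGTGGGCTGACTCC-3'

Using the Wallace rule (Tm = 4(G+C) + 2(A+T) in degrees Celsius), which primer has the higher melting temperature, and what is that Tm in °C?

Primer F: A+T=5, G+C=15 → Tm = 2(5)+4(15) = 70°C
Primer R: A+T=5, G+C=11 → Tm = 2(5)+4(11) = 54°C
70°C vs 54°C → primer F is higher.

Primer F, 70°C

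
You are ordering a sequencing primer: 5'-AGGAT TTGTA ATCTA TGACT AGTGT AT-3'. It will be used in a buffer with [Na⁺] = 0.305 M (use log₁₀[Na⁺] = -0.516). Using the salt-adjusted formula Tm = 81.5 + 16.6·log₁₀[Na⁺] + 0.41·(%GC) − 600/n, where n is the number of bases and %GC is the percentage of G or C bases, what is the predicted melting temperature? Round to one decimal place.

62.9°C

Length n = 27. Counting bases: A=8, T=11, C=2, G=6
G+C = 8, so %GC = 8/27 × 100 = 29.63%
Salt term: 16.6 × (-0.516) = -8.566
GC term: 0.41 × 29.63 = 12.148; length term: −600/27 = −22.222
Tm = 81.5 + (-8.566) + 12.148 − 22.222 = 62.86 → 62.9°C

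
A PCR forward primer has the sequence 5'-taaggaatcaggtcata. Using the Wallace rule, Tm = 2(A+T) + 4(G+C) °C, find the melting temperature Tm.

C=2, G=4, A=7, T=4
So N_AT = 11 and N_GC = 6.
Tm = 2×11 + 4×6 = 46°C

46°C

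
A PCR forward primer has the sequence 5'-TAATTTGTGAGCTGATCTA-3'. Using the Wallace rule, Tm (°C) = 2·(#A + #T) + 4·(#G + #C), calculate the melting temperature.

50°C

Counting bases: C=2, G=4, T=8, A=5
A+T = 13, G+C = 6
Tm = 2(13) + 4(6) = 26 + 24 = 50°C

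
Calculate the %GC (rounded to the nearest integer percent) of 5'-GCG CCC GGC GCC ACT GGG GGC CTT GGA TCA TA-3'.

Base counts: A=4, T=5, G=12, C=11
G+C = 12 + 11 = 23 out of 32 bases
%GC = 23/32 × 100 = 71.88% ≈ 72%

72%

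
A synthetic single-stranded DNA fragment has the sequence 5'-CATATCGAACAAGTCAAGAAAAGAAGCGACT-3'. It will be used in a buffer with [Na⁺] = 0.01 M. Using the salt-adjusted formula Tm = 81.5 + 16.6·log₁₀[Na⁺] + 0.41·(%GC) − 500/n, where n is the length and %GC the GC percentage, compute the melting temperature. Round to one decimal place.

48.0°C

Length n = 31. Base counts: C=6, G=6, A=15, T=4
G+C = 12, so %GC = 12/31 × 100 = 38.71%
Salt term: 16.6 × (-2) = -33.2
GC term: 0.41 × 38.71 = 15.871; length term: −500/31 = −16.129
Tm = 81.5 + (-33.2) + 15.871 − 16.129 = 48.042 → 48.0°C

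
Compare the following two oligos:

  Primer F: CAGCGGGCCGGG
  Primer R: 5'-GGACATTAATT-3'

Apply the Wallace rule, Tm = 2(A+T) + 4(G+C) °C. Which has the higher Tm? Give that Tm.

Primer F: A+T=1, G+C=11 → Tm = 2(1)+4(11) = 46°C
Primer R: A+T=8, G+C=3 → Tm = 2(8)+4(3) = 28°C
46°C vs 28°C → primer F is higher.

Primer F, 46°C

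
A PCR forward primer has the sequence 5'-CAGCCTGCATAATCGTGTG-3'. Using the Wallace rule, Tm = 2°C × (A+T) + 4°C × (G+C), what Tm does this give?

A=4, G=5, C=5, T=5
A+T = 9, G+C = 10
Tm = 4·10 + 2·9 = 40 + 18 = 58°C

58°C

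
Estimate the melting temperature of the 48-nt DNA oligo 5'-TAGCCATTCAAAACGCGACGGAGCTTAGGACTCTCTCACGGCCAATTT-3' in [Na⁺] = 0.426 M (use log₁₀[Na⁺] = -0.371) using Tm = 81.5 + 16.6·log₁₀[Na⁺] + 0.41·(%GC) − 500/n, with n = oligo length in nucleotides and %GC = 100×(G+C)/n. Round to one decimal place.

85.4°C

Length n = 48. Counting bases: T=11, A=13, C=14, G=10
G+C = 24, so %GC = 24/48 × 100 = 50%
Salt term: 16.6 × (-0.371) = -6.159
GC term: 0.41 × 50 = 20.5; length term: −500/48 = −10.417
Tm = 81.5 + (-6.159) + 20.5 − 10.417 = 85.424 → 85.4°C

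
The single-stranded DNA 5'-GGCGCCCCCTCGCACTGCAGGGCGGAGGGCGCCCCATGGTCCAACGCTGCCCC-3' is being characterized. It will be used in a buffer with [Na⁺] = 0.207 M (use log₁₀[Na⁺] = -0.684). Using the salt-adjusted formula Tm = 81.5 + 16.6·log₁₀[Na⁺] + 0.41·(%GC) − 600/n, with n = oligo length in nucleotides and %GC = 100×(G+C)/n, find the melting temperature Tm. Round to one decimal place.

Length n = 53. Counting bases: C=24, A=6, T=5, G=18
G+C = 42, so %GC = 42/53 × 100 = 79.245%
Salt term: 16.6 × (-0.684) = -11.354
GC term: 0.41 × 79.245 = 32.49; length term: −600/53 = −11.321
Tm = 81.5 + (-11.354) + 32.49 − 11.321 = 91.315 → 91.3°C

91.3°C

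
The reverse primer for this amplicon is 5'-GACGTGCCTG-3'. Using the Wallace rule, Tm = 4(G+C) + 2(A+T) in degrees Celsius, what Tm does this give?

34°C

Base counts: G=4, A=1, T=2, C=3
So N_AT = 3 and N_GC = 7.
Tm = 2×3 + 4×7 = 34°C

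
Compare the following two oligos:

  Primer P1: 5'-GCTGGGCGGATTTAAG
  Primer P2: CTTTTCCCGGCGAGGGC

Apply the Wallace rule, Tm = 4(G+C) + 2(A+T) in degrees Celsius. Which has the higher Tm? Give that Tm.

Primer P1: A+T=7, G+C=9 → Tm = 2(7)+4(9) = 50°C
Primer P2: A+T=5, G+C=12 → Tm = 2(5)+4(12) = 58°C
50°C vs 58°C → primer P2 is higher.

Primer P2, 58°C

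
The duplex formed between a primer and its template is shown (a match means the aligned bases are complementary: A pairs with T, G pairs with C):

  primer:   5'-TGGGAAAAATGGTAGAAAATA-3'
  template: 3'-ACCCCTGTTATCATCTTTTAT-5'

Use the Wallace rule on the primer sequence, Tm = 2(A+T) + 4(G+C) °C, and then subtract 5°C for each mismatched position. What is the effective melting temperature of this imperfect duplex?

Primer base counts: A=11, T=4, G=6, C=0 → A+T=15, G+C=6
Perfect-match Tm = 2(15) + 4(6) = 30 + 24 = 54°C
Mismatches (positions where the bases are not complementary): 3 (at positions 5, 7, 11)
Effective Tm = 54 − 3×5 = 54 − 15 = 39°C

39°C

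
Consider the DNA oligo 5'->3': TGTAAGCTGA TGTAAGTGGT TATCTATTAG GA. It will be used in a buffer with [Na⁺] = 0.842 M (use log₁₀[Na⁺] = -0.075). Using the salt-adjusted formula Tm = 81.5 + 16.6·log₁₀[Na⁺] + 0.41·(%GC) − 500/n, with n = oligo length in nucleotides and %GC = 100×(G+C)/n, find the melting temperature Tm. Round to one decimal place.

Length n = 32. Base counts: C=2, G=9, T=12, A=9
G+C = 11, so %GC = 11/32 × 100 = 34.375%
Salt term: 16.6 × (-0.075) = -1.245
GC term: 0.41 × 34.375 = 14.094; length term: −500/32 = −15.625
Tm = 81.5 + (-1.245) + 14.094 − 15.625 = 78.724 → 78.7°C

78.7°C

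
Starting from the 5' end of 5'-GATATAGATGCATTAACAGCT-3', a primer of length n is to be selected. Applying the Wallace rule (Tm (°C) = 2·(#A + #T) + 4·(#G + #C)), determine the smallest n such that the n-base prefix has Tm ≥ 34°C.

First 12 bases: GATATAGATGCA → Tm = 32°C (< 34°C)
First 13 bases: GATATAGATGCAT → Tm = 34°C (≥ 34°C)
Since every base adds ≥2°C, Tm only increases with n, so the threshold is first crossed at n = 13.

n = 13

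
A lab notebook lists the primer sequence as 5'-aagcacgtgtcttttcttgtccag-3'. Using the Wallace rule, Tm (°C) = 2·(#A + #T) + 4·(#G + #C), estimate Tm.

Base counts: C=6, A=4, G=5, T=9
AT pairs contribute 13, GC pairs contribute 11.
Tm = 2×13 + 4×11 = 70°C

70°C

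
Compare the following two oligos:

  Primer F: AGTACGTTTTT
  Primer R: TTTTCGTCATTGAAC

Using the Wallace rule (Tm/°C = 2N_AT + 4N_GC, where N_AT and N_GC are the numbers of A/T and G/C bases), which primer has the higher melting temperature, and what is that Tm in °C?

Primer R, 40°C

Primer F: A+T=8, G+C=3 → Tm = 2(8)+4(3) = 28°C
Primer R: A+T=10, G+C=5 → Tm = 2(10)+4(5) = 40°C
28°C vs 40°C → primer R is higher.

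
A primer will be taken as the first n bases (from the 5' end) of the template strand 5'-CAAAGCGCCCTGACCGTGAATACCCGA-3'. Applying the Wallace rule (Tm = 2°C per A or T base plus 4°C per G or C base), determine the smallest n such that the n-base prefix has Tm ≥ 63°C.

n = 20

First 19 bases: CAAAGCGCCCTGACCGTGA → Tm = 62°C (< 63°C)
First 20 bases: CAAAGCGCCCTGACCGTGAA → Tm = 64°C (≥ 63°C)
Since every base adds ≥2°C, Tm only increases with n, so the threshold is first crossed at n = 20.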